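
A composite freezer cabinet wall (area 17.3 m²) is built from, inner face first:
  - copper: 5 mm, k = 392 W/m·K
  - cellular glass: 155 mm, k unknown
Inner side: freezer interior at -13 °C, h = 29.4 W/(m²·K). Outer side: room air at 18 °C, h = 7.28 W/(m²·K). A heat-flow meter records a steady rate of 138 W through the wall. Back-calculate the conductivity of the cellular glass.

k ≈ 0.0417 W/(m·K)

Using the resistance-network approach (series):
R_inner film = 1/(h_i·A) = 1/(29.4×17.3) = 0.001966 K/W
R_copper = L/(kA) = 0.005/(392×17.3) = 7.373×10^-7 K/W
R_outer film = 1/(h_o·A) = 1/(7.28×17.3) = 0.00794 K/W
Sum of known resistances R_other = 0.009907 K/W
Total R = ΔT/Q = 31/138 = 0.2246 K/W
R_cellular glass = R_total − R_other = 0.2147 K/W
k = L/(R·A) = 0.155/(0.2147×17.3)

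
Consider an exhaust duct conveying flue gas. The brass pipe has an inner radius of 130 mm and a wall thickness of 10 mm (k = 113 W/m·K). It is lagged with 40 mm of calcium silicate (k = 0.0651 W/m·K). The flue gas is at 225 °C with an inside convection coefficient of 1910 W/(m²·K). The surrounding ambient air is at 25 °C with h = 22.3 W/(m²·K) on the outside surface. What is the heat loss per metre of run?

For a radial system each layer contributes R = ln(r_out/r_in)/(2πkL); films add R = 1/(hA).
R_inner film = 1/(h_i·2πr₁L) = 1/(1910×2π×0.13×1) = 6.41×10^-4 K/W
R_brass pipe wall = ln(140/130)/(2π×113×1) = 1.044×10^-4 K/W
R_calcium silicate = ln(180/140)/(2π×0.0651×1) = 0.6144 K/W
R_outer film = 1/(h_o·2πr_oL) = 1/(22.3×2π×0.18×1) = 0.03965 K/W
R_total = 0.6548 K/W
Q = ΔT/R_total = 200/0.6548

q′ ≈ 305 W/m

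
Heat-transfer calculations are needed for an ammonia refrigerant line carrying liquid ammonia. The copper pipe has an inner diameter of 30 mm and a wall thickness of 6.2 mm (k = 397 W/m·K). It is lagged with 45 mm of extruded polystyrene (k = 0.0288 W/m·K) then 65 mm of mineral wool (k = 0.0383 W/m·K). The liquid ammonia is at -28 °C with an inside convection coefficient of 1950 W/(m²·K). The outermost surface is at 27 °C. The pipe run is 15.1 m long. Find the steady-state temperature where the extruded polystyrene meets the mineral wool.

T ≈ 9.9 °C

For a radial system each layer contributes R = ln(r_out/r_in)/(2πkL); films add R = 1/(hA).
R_inner film = 1/(h_i·2πr₁L) = 1/(1950×2π×0.015×15.1) = 3.603×10^-4 K/W
R_copper pipe wall = ln(21.2/15)/(2π×397×15.1) = 9.185×10^-6 K/W
R_extruded polystyrene = ln(66.2/21.2)/(2π×0.0288×15.1) = 0.4167 K/W
R_mineral wool = ln(131.2/66.2)/(2π×0.0383×15.1) = 0.1882 K/W
R_total = 0.6053 K/W
Q = ΔT/R_total = 55/0.6053
Q = 90.9 W
T_interface = T_inner + Q·ΣR(inner→interface) = -28 + 90.9×0.4171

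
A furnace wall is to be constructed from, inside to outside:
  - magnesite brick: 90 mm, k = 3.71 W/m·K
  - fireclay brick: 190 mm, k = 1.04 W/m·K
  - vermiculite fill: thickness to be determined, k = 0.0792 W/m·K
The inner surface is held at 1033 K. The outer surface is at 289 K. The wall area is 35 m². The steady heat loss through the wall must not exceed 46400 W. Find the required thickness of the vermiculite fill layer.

L ≈ 28.1 mm

Using the resistance-network approach (series):
R_magnesite brick = L/(kA) = 0.09/(3.71×35) = 6.931×10^-4 K/W
R_fireclay brick = L/(kA) = 0.19/(1.04×35) = 0.00522 K/W
Sum of the known resistances R_other = 0.005913 K/W
Required total resistance R_tot = ΔT/Q_allow = 744/46400 = 0.01603 K/W
R_vermiculite fill = R_tot − R_other = 0.01012 K/W
L = R·k·A = 0.01012×0.0792×35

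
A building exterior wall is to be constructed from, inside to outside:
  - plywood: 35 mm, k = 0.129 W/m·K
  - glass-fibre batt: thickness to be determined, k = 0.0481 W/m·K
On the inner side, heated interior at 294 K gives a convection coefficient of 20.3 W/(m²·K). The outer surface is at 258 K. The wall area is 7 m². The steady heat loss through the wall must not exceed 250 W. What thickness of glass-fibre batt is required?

L ≈ 33.1 mm

Using the resistance-network approach (series):
R_inner film = 1/(h_i·A) = 1/(20.3×7) = 0.007037 K/W
R_plywood = L/(kA) = 0.035/(0.129×7) = 0.03876 K/W
Sum of the known resistances R_other = 0.0458 K/W
Required total resistance R_tot = ΔT/Q_allow = 36/250 = 0.144 K/W
R_glass-fibre batt = R_tot − R_other = 0.0982 K/W
L = R·k·A = 0.0982×0.0481×7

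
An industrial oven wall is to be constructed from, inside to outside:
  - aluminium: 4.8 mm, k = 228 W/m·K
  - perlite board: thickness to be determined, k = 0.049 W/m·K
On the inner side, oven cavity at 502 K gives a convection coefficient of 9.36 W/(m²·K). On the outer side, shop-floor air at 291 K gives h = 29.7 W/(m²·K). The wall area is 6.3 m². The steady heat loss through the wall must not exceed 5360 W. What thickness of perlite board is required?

Series thermal resistances:
R_inner film = 1/(h_i·A) = 1/(9.36×6.3) = 0.01696 K/W
R_aluminium = L/(kA) = 0.0048/(228×6.3) = 3.342×10^-6 K/W
R_outer film = 1/(h_o·A) = 1/(29.7×6.3) = 0.005344 K/W
Sum of the known resistances R_other = 0.02231 K/W
Required total resistance R_tot = ΔT/Q_allow = 211/5360 = 0.03937 K/W
R_perlite board = R_tot − R_other = 0.01706 K/W
L = R·k·A = 0.01706×0.049×6.3

L ≈ 5.27 mm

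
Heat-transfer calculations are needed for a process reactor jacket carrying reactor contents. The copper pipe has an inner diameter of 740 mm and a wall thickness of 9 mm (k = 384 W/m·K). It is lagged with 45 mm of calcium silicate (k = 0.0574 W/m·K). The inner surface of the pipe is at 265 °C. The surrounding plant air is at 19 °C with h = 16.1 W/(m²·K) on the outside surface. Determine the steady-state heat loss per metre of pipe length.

q′ ≈ 736 W/m

Per-layer cylindrical resistances, series-summed:
R_copper pipe wall = ln(379/370)/(2π×384×1) = 9.961×10^-6 K/W
R_calcium silicate = ln(424/379)/(2π×0.0574×1) = 0.3111 K/W
R_outer film = 1/(h_o·2πr_oL) = 1/(16.1×2π×0.424×1) = 0.02331 K/W
R_total = 0.3344 K/W
Q = ΔT/R_total = 246/0.3344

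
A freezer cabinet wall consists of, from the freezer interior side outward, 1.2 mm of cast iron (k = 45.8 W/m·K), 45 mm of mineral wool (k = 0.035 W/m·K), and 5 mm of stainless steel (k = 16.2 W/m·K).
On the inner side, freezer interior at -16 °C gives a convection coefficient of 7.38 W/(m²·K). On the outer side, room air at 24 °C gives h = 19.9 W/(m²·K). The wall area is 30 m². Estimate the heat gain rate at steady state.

Q ≈ 815 W

Treating each layer as a thermal resistance in series:
R_inner film = 1/(h_i·A) = 1/(7.38×30) = 0.004517 K/W
R_cast iron = L/(kA) = 0.0012/(45.8×30) = 8.734×10^-7 K/W
R_mineral wool = L/(kA) = 0.045/(0.035×30) = 0.04286 K/W
R_stainless steel = L/(kA) = 0.005/(16.2×30) = 1.029×10^-5 K/W
R_outer film = 1/(h_o·A) = 1/(19.9×30) = 0.001675 K/W
R_total = 0.04906 K/W
Q = ΔT / R_total = 40 / 0.04906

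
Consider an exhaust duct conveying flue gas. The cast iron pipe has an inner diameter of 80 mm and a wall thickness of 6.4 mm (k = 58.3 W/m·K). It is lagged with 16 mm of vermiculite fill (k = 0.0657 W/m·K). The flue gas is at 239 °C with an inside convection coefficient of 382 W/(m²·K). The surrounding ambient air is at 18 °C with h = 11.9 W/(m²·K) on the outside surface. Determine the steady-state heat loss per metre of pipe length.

Per-layer cylindrical resistances, series-summed:
R_inner film = 1/(h_i·2πr₁L) = 1/(382×2π×0.04×1) = 0.01042 K/W
R_cast iron pipe wall = ln(46.4/40)/(2π×58.3×1) = 4.052×10^-4 K/W
R_vermiculite fill = ln(62.4/46.4)/(2π×0.0657×1) = 0.7177 K/W
R_outer film = 1/(h_o·2πr_oL) = 1/(11.9×2π×0.0624×1) = 0.2143 K/W
R_total = 0.9428 K/W
Q = ΔT/R_total = 221/0.9428

q′ ≈ 234 W/m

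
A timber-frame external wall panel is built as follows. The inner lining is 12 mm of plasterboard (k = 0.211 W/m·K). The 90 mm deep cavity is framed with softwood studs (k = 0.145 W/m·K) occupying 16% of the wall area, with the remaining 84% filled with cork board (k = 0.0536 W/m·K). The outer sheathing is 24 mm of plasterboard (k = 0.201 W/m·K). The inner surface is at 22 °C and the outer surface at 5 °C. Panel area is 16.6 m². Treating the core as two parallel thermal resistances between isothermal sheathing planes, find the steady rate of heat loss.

Q ≈ 189 W

Sheathing layers in series; stud and cavity paths in parallel between them.
R_inner = 0.012/(0.211×16.6) = 0.003426 K/W
R_stud  = 0.09/(0.145×0.16×16.6) = 0.2337 K/W
R_cav   = 0.09/(0.0536×0.84×16.6) = 0.1204 K/W
1/R_core = 1/R_stud + 1/R_cav → R_core = 0.07947 K/W
R_outer = 0.024/(0.201×16.6) = 0.007193 K/W
R_total = 0.09009 K/W
Q = ΔT/R_total = 17/0.09009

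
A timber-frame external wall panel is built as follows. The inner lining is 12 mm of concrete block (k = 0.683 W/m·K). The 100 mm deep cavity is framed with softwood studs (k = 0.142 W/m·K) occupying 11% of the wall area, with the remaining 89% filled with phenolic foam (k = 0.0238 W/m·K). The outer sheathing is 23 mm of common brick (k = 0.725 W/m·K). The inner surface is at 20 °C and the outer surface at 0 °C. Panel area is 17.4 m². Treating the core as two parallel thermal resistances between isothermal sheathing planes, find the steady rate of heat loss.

Q ≈ 126 W

Sheathing layers in series; stud and cavity paths in parallel between them.
R_inner = 0.012/(0.683×17.4) = 0.00101 K/W
R_stud  = 0.1/(0.142×0.11×17.4) = 0.3679 K/W
R_cav   = 0.1/(0.0238×0.89×17.4) = 0.2713 K/W
1/R_core = 1/R_stud + 1/R_cav → R_core = 0.1562 K/W
R_outer = 0.023/(0.725×17.4) = 0.001823 K/W
R_total = 0.159 K/W
Q = ΔT/R_total = 20/0.159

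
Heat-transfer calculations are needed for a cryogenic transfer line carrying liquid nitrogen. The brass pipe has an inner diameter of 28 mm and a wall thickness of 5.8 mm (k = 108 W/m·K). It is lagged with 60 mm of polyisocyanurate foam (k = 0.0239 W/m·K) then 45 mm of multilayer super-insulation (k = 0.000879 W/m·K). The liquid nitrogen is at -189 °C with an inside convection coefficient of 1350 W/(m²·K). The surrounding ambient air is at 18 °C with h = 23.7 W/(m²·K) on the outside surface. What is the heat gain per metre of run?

q′ ≈ 2.29 W/m

Treating each annulus and film as a series resistance:
R_inner film = 1/(h_i·2πr₁L) = 1/(1350×2π×0.014×1) = 0.008421 K/W
R_brass pipe wall = ln(19.8/14)/(2π×108×1) = 5.108×10^-4 K/W
R_polyisocyanurate foam = ln(79.8/19.8)/(2π×0.0239×1) = 9.282 K/W
R_multilayer super-insulation = ln(124.8/79.8)/(2π×0.000879×1) = 80.97 K/W
R_outer film = 1/(h_o·2πr_oL) = 1/(23.7×2π×0.1248×1) = 0.05381 K/W
R_total = 90.31 K/W
Q = ΔT/R_total = 207/90.31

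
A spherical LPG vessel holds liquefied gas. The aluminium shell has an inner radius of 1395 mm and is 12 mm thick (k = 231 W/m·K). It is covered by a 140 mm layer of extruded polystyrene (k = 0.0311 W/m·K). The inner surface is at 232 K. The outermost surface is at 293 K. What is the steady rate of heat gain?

For a spherical shell R = (1/r₁ − 1/r₂)/(4πk); film R = 1/(h·4πr²). In series:
R_aluminium shell = (1/1.395 − 1/1.407)/(4π×231) = 2.106×10^-6 K/W
R_extruded polystyrene = (1/1.407 − 1/1.547)/(4π×0.0311) = 0.1646 K/W
R_total = 0.1646 K/W
Q = ΔT/R_total = 61/0.1646

Q ≈ 371 W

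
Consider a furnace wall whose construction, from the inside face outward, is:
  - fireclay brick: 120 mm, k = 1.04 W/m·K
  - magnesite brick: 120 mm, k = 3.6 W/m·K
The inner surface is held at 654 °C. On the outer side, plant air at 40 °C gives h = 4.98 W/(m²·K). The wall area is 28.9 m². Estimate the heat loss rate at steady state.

Q ≈ 50800 W

Using the resistance-network approach (series):
R_fireclay brick = L/(kA) = 0.12/(1.04×28.9) = 0.003993 K/W
R_magnesite brick = L/(kA) = 0.12/(3.6×28.9) = 0.001153 K/W
R_outer film = 1/(h_o·A) = 1/(4.98×28.9) = 0.006948 K/W
R_total = 0.01209 K/W
Q = ΔT / R_total = 614 / 0.01209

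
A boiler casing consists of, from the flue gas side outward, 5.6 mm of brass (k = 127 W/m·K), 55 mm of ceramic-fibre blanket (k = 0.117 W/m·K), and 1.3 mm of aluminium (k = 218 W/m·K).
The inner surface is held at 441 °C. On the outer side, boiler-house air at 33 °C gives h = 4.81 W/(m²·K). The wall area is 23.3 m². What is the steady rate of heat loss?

Using the resistance-network approach (series):
R_brass = L/(kA) = 0.0056/(127×23.3) = 1.892×10^-6 K/W
R_ceramic-fibre blanket = L/(kA) = 0.055/(0.117×23.3) = 0.02018 K/W
R_aluminium = L/(kA) = 0.0013/(218×23.3) = 2.559×10^-7 K/W
R_outer film = 1/(h_o·A) = 1/(4.81×23.3) = 0.008923 K/W
R_total = 0.0291 K/W
Q = ΔT / R_total = 408 / 0.0291

Q ≈ 14000 W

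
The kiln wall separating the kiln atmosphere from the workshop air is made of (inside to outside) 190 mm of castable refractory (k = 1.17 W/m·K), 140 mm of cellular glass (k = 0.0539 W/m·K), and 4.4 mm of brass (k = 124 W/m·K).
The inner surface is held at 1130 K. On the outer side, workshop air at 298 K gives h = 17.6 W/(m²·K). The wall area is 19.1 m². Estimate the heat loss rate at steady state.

Q ≈ 5640 W

Thermal resistances in series:
R_castable refractory = L/(kA) = 0.19/(1.17×19.1) = 0.008502 K/W
R_cellular glass = L/(kA) = 0.14/(0.0539×19.1) = 0.136 K/W
R_brass = L/(kA) = 0.0044/(124×19.1) = 1.858×10^-6 K/W
R_outer film = 1/(h_o·A) = 1/(17.6×19.1) = 0.002975 K/W
R_total = 0.1475 K/W
Q = ΔT / R_total = 832 / 0.1475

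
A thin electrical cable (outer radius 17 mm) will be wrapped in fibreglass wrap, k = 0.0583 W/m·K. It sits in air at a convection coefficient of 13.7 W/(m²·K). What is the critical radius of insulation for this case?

For a cylinder r_cr = k/h = 0.0583/13.7
r_cr = 4.26 mm; since the bare radius (17 mm) is above r_cr, any added insulation will reduce heat loss.

r_cr ≈ 4.26 mm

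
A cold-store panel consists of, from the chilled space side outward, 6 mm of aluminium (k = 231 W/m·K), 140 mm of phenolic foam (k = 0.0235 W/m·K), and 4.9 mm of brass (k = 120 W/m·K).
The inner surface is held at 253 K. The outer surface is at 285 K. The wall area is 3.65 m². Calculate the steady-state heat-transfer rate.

Q ≈ 19.6 W

Treating each layer as a thermal resistance in series:
R_aluminium = L/(kA) = 0.006/(231×3.65) = 7.116×10^-6 K/W
R_phenolic foam = L/(kA) = 0.14/(0.0235×3.65) = 1.632 K/W
R_brass = L/(kA) = 0.0049/(120×3.65) = 1.119×10^-5 K/W
R_total = 1.632 K/W
Q = ΔT / R_total = 32 / 1.632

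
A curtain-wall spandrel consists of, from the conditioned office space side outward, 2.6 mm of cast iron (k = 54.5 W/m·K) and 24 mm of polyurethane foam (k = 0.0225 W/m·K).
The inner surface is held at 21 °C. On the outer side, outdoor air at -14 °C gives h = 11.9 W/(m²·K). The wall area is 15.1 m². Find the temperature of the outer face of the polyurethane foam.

T ≈ -11.4 °C

Using the resistance-network approach (series):
R_cast iron = L/(kA) = 0.0026/(54.5×15.1) = 3.159×10^-6 K/W
R_polyurethane foam = L/(kA) = 0.024/(0.0225×15.1) = 0.07064 K/W
R_outer film = 1/(h_o·A) = 1/(11.9×15.1) = 0.005565 K/W
R_total = 0.07621 K/W;  Q = ΔT/R_total = 35/0.07621 = 459.3 W
T_interface = T_inner − Q·ΣR(inner→interface) = 21 − 459×0.07064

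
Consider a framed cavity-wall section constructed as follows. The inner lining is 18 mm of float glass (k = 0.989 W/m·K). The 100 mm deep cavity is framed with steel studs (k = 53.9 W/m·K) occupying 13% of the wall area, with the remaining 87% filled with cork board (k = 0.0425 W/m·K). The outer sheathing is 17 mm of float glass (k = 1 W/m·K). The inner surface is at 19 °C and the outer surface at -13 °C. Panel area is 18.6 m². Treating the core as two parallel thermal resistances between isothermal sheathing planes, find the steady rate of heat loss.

Sheathing layers in series; stud and cavity paths in parallel between them.
R_inner = 0.018/(0.989×18.6) = 9.785×10^-4 K/W
R_stud  = 0.1/(53.9×0.13×18.6) = 7.673×10^-4 K/W
R_cav   = 0.1/(0.0425×0.87×18.6) = 0.1454 K/W
1/R_core = 1/R_stud + 1/R_cav → R_core = 7.633×10^-4 K/W
R_outer = 0.017/(1×18.6) = 9.14×10^-4 K/W
R_total = 0.002656 K/W
Q = ΔT/R_total = 32/0.002656

Q ≈ 12000 W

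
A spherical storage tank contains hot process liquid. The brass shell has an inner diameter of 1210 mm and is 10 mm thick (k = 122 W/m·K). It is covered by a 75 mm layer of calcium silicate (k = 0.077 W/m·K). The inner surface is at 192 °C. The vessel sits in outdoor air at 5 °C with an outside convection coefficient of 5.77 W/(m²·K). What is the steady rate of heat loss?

Q ≈ 884 W

Each spherical layer contributes R = (1/r_i − 1/r_o)/(4πk):
R_brass shell = (1/0.605 − 1/0.615)/(4π×122) = 1.753×10^-5 K/W
R_calcium silicate = (1/0.615 − 1/0.69)/(4π×0.077) = 0.1827 K/W
R_outer film = 1/(h·4πr_o²) = 1/(5.77×4π×0.69²) = 0.02897 K/W
R_total = 0.2116 K/W
Q = ΔT/R_total = 187/0.2116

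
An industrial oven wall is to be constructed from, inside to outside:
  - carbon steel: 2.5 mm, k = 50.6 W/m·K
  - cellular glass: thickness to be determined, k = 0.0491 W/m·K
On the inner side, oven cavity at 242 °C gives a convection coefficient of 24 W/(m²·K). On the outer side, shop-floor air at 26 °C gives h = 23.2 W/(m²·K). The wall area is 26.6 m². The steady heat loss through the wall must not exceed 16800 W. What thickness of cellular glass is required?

Treating each layer as a thermal resistance in series:
R_inner film = 1/(h_i·A) = 1/(24×26.6) = 0.001566 K/W
R_carbon steel = L/(kA) = 0.0025/(50.6×26.6) = 1.857×10^-6 K/W
R_outer film = 1/(h_o·A) = 1/(23.2×26.6) = 0.00162 K/W
Sum of the known resistances R_other = 0.003189 K/W
Required total resistance R_tot = ΔT/Q_allow = 216/16800 = 0.01286 K/W
R_cellular glass = R_tot − R_other = 0.009668 K/W
L = R·k·A = 0.009668×0.0491×26.6

L ≈ 12.6 mm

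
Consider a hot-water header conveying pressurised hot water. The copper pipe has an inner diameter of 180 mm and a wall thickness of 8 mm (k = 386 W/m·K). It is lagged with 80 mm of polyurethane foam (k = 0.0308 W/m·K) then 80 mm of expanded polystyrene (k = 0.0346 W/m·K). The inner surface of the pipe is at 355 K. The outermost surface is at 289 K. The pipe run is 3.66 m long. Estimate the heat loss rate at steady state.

Q ≈ 50.4 W

Treating each annulus and film as a series resistance:
R_copper pipe wall = ln(98/90)/(2π×386×3.66) = 9.593×10^-6 K/W
R_polyurethane foam = ln(178/98)/(2π×0.0308×3.66) = 0.8426 K/W
R_expanded polystyrene = ln(258/178)/(2π×0.0346×3.66) = 0.4665 K/W
R_total = 1.309 K/W
Q = ΔT/R_total = 66/1.309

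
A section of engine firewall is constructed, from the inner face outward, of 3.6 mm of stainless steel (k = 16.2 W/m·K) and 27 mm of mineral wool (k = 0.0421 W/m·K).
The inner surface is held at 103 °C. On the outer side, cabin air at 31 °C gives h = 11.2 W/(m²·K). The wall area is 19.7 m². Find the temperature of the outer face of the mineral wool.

Series thermal resistances:
R_stainless steel = L/(kA) = 0.0036/(16.2×19.7) = 1.128×10^-5 K/W
R_mineral wool = L/(kA) = 0.027/(0.0421×19.7) = 0.03255 K/W
R_outer film = 1/(h_o·A) = 1/(11.2×19.7) = 0.004532 K/W
R_total = 0.0371 K/W;  Q = ΔT/R_total = 72/0.0371 = 1941 W
T_interface = T_inner − Q·ΣR(inner→interface) = 103 − 1940×0.03257

T ≈ 39.8 °C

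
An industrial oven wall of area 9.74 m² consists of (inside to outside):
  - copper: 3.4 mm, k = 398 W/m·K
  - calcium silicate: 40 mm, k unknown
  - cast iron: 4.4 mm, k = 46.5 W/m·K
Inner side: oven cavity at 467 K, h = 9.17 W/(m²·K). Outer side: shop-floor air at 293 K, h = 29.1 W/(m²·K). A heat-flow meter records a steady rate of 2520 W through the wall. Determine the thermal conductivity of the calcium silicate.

k ≈ 0.0756 W/(m·K)

Thermal resistances in series:
R_inner film = 1/(h_i·A) = 1/(9.17×9.74) = 0.0112 K/W
R_copper = L/(kA) = 0.0034/(398×9.74) = 8.771×10^-7 K/W
R_cast iron = L/(kA) = 0.0044/(46.5×9.74) = 9.715×10^-6 K/W
R_outer film = 1/(h_o·A) = 1/(29.1×9.74) = 0.003528 K/W
Sum of known resistances R_other = 0.01473 K/W
Total R = ΔT/Q = 174/2520 = 0.06905 K/W
R_calcium silicate = R_total − R_other = 0.05431 K/W
k = L/(R·A) = 0.04/(0.05431×9.74)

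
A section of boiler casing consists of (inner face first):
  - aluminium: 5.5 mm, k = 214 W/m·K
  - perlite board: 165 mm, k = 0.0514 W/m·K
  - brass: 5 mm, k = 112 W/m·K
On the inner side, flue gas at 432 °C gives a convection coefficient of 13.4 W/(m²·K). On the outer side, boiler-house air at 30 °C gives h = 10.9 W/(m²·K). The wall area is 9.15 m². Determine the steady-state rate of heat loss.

Q ≈ 1090 W

Model the wall as resistances in series:
R_inner film = 1/(h_i·A) = 1/(13.4×9.15) = 0.008156 K/W
R_aluminium = L/(kA) = 0.0055/(214×9.15) = 2.809×10^-6 K/W
R_perlite board = L/(kA) = 0.165/(0.0514×9.15) = 0.3508 K/W
R_brass = L/(kA) = 0.005/(112×9.15) = 4.879×10^-6 K/W
R_outer film = 1/(h_o·A) = 1/(10.9×9.15) = 0.01003 K/W
R_total = 0.369 K/W
Q = ΔT / R_total = 402 / 0.369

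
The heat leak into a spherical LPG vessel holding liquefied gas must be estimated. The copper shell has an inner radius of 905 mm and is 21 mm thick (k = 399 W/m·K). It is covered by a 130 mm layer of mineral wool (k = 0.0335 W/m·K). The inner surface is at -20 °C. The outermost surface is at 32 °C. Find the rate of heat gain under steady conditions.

Q ≈ 165 W

Each spherical layer contributes R = (1/r_i − 1/r_o)/(4πk):
R_copper shell = (1/0.905 − 1/0.926)/(4π×399) = 4.998×10^-6 K/W
R_mineral wool = (1/0.926 − 1/1.056)/(4π×0.0335) = 0.3158 K/W
R_total = 0.3158 K/W
Q = ΔT/R_total = 52/0.3158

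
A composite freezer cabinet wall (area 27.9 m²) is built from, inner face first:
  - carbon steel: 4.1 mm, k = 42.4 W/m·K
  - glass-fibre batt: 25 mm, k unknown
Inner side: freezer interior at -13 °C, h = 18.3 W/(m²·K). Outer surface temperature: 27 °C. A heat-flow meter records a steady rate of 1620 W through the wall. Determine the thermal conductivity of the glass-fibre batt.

Using the resistance-network approach (series):
R_inner film = 1/(h_i·A) = 1/(18.3×27.9) = 0.001959 K/W
R_carbon steel = L/(kA) = 0.0041/(42.4×27.9) = 3.466×10^-6 K/W
Sum of known resistances R_other = 0.001962 K/W
Total R = ΔT/Q = 40/1620 = 0.02469 K/W
R_glass-fibre batt = R_total − R_other = 0.02273 K/W
k = L/(R·A) = 0.025/(0.02273×27.9)

k ≈ 0.0394 W/(m·K)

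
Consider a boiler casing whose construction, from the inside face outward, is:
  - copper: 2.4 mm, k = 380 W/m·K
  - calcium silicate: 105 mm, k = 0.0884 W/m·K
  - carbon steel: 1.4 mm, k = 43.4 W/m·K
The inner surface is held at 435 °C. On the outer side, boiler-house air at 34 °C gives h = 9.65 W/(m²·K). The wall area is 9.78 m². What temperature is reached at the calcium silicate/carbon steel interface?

Treating each layer as a thermal resistance in series:
R_copper = L/(kA) = 0.0024/(380×9.78) = 6.458×10^-7 K/W
R_calcium silicate = L/(kA) = 0.105/(0.0884×9.78) = 0.1215 K/W
R_carbon steel = L/(kA) = 0.0014/(43.4×9.78) = 3.298×10^-6 K/W
R_outer film = 1/(h_o·A) = 1/(9.65×9.78) = 0.0106 K/W
R_total = 0.132 K/W;  Q = ΔT/R_total = 401/0.132 = 3037 W
T_interface = T_inner − Q·ΣR(inner→interface) = 435 − 3040×0.1215

T ≈ 66.2 °C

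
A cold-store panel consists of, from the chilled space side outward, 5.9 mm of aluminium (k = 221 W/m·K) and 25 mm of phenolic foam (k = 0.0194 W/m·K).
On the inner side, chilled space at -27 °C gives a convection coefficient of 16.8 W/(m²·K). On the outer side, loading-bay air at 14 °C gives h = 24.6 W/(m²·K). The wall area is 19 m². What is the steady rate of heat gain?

Treating each layer as a thermal resistance in series:
R_inner film = 1/(h_i·A) = 1/(16.8×19) = 0.003133 K/W
R_aluminium = L/(kA) = 0.0059/(221×19) = 1.405×10^-6 K/W
R_phenolic foam = L/(kA) = 0.025/(0.0194×19) = 0.06782 K/W
R_outer film = 1/(h_o·A) = 1/(24.6×19) = 0.002139 K/W
R_total = 0.0731 K/W
Q = ΔT / R_total = 41 / 0.0731

Q ≈ 561 W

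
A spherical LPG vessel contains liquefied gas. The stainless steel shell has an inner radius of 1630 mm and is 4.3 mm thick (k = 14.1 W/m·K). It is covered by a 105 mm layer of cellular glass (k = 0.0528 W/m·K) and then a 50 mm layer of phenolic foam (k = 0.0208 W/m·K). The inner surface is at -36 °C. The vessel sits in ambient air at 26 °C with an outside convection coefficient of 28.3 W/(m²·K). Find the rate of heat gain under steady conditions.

For a spherical shell R = (1/r₁ − 1/r₂)/(4πk); film R = 1/(h·4πr²). In series:
R_stainless steel shell = (1/1.63 − 1/1.6343)/(4π×14.1) = 9.11×10^-6 K/W
R_cellular glass = (1/1.6343 − 1/1.7393)/(4π×0.0528) = 0.05567 K/W
R_phenolic foam = (1/1.7393 − 1/1.7893)/(4π×0.0208) = 0.06147 K/W
R_outer film = 1/(h·4πr_o²) = 1/(28.3×4π×1.7893²) = 8.783×10^-4 K/W
R_total = 0.118 K/W
Q = ΔT/R_total = 62/0.118

Q ≈ 525 W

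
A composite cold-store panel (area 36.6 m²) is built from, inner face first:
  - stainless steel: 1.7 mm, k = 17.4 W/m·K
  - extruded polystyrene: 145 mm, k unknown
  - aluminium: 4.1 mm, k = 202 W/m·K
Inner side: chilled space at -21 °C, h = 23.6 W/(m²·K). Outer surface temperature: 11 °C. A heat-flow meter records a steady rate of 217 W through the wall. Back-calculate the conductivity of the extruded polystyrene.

Thermal resistances in series:
R_inner film = 1/(h_i·A) = 1/(23.6×36.6) = 0.001158 K/W
R_stainless steel = L/(kA) = 0.0017/(17.4×36.6) = 2.669×10^-6 K/W
R_aluminium = L/(kA) = 0.0041/(202×36.6) = 5.546×10^-7 K/W
Sum of known resistances R_other = 0.001161 K/W
Total R = ΔT/Q = 32/217 = 0.1475 K/W
R_extruded polystyrene = R_total − R_other = 0.1463 K/W
k = L/(R·A) = 0.145/(0.1463×36.6)

k ≈ 0.0271 W/(m·K)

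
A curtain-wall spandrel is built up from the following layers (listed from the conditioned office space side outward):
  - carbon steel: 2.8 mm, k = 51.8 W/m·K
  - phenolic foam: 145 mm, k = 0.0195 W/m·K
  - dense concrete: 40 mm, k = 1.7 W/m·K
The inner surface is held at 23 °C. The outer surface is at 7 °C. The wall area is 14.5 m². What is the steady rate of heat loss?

Using the resistance-network approach (series):
R_carbon steel = L/(kA) = 0.0028/(51.8×14.5) = 3.728×10^-6 K/W
R_phenolic foam = L/(kA) = 0.145/(0.0195×14.5) = 0.5128 K/W
R_dense concrete = L/(kA) = 0.04/(1.7×14.5) = 0.001623 K/W
R_total = 0.5144 K/W
Q = ΔT / R_total = 16 / 0.5144

Q ≈ 31.1 W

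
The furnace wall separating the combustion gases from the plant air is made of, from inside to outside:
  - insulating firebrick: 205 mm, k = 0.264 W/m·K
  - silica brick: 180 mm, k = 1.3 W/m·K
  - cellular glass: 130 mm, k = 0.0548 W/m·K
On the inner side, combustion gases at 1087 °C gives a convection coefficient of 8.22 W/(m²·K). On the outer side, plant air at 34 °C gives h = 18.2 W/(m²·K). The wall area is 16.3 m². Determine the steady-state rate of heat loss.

Q ≈ 4960 W

Model the wall as resistances in series:
R_inner film = 1/(h_i·A) = 1/(8.22×16.3) = 0.007463 K/W
R_insulating firebrick = L/(kA) = 0.205/(0.264×16.3) = 0.04764 K/W
R_silica brick = L/(kA) = 0.18/(1.3×16.3) = 0.008495 K/W
R_cellular glass = L/(kA) = 0.13/(0.0548×16.3) = 0.1455 K/W
R_outer film = 1/(h_o·A) = 1/(18.2×16.3) = 0.003371 K/W
R_total = 0.2125 K/W
Q = ΔT / R_total = 1053 / 0.2125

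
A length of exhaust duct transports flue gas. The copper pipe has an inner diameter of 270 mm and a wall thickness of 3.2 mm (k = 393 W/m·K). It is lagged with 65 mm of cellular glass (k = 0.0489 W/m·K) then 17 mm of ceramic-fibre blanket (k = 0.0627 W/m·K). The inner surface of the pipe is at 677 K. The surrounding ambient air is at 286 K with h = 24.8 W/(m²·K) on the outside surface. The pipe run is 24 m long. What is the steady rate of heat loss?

Q ≈ 6310 W

Per-layer cylindrical resistances, series-summed:
R_copper pipe wall = ln(138.2/135)/(2π×393×24) = 3.953×10^-7 K/W
R_cellular glass = ln(203.2/138.2)/(2π×0.0489×24) = 0.05228 K/W
R_ceramic-fibre blanket = ln(220.2/203.2)/(2π×0.0627×24) = 0.008498 K/W
R_outer film = 1/(h_o·2πr_oL) = 1/(24.8×2π×0.2202×24) = 0.001214 K/W
R_total = 0.06199 K/W
Q = ΔT/R_total = 391/0.06199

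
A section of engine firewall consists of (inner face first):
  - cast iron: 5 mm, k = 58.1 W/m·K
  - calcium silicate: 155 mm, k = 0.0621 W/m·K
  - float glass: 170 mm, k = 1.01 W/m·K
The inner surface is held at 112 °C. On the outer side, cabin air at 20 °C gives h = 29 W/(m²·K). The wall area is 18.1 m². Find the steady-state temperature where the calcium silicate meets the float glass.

T ≈ 26.9 °C

Model the wall as resistances in series:
R_cast iron = L/(kA) = 0.005/(58.1×18.1) = 4.755×10^-6 K/W
R_calcium silicate = L/(kA) = 0.155/(0.0621×18.1) = 0.1379 K/W
R_float glass = L/(kA) = 0.17/(1.01×18.1) = 0.009299 K/W
R_outer film = 1/(h_o·A) = 1/(29×18.1) = 0.001905 K/W
R_total = 0.1491 K/W;  Q = ΔT/R_total = 92/0.1491 = 617 W
T_interface = T_inner − Q·ΣR(inner→interface) = 112 − 617×0.1379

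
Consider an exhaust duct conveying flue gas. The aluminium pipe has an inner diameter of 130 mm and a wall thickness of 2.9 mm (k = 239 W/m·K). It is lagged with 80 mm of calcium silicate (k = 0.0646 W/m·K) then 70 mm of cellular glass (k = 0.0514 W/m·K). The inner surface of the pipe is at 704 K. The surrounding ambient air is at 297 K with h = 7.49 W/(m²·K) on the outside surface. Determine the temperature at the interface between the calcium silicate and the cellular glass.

Cylindrical conduction, so R = ln(r₂/r₁)/(2πkL) per layer, in series:
R_aluminium pipe wall = ln(67.9/65)/(2π×239×1) = 2.907×10^-5 K/W
R_calcium silicate = ln(147.9/67.9)/(2π×0.0646×1) = 1.918 K/W
R_cellular glass = ln(217.9/147.9)/(2π×0.0514×1) = 1.2 K/W
R_outer film = 1/(h_o·2πr_oL) = 1/(7.49×2π×0.2179×1) = 0.09752 K/W
R_total = 3.215 K/W
Q = ΔT/R_total = 407/3.215
Q = 127 W/m
T_interface = T_inner − Q·ΣR(inner→interface) = 704 − 127×1.918

T ≈ 461 K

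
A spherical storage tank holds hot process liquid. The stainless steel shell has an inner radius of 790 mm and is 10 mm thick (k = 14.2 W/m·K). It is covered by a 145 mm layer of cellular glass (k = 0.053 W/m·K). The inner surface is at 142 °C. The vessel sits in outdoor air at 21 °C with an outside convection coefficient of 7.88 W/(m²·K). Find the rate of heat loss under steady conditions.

Spherical conduction: R = (1/r_in − 1/r_out)/(4πk) per layer; series-sum.
R_stainless steel shell = (1/0.79 − 1/0.8)/(4π×14.2) = 8.867×10^-5 K/W
R_cellular glass = (1/0.8 − 1/0.945)/(4π×0.053) = 0.288 K/W
R_outer film = 1/(h·4πr_o²) = 1/(7.88×4π×0.945²) = 0.01131 K/W
R_total = 0.2994 K/W
Q = ΔT/R_total = 121/0.2994

Q ≈ 404 W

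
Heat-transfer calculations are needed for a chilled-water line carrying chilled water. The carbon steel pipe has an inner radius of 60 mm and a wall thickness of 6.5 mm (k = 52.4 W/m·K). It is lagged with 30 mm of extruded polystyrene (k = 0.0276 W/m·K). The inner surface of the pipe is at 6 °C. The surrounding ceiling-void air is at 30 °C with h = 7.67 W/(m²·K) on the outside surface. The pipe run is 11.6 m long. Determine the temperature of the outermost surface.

T ≈ 27.8 °C

For a radial system each layer contributes R = ln(r_out/r_in)/(2πkL); films add R = 1/(hA).
R_carbon steel pipe wall = ln(66.5/60)/(2π×52.4×11.6) = 2.693×10^-5 K/W
R_extruded polystyrene = ln(96.5/66.5)/(2π×0.0276×11.6) = 0.1851 K/W
R_outer film = 1/(h_o·2πr_oL) = 1/(7.67×2π×0.0965×11.6) = 0.01854 K/W
R_total = 0.2037 K/W
Q = ΔT/R_total = 24/0.2037
Q = 118 W
T_interface = T_inner + Q·ΣR(inner→interface) = 6 + 118×0.1851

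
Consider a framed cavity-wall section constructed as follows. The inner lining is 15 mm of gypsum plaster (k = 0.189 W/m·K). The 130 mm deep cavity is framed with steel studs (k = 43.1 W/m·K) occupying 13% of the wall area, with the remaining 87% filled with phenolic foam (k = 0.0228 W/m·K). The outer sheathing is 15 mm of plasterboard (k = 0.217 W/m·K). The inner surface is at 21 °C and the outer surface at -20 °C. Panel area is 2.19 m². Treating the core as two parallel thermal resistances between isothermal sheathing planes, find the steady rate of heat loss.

Q ≈ 523 W

Sheathing layers in series; stud and cavity paths in parallel between them.
R_inner = 0.015/(0.189×2.19) = 0.03624 K/W
R_stud  = 0.13/(43.1×0.13×2.19) = 0.01059 K/W
R_cav   = 0.13/(0.0228×0.87×2.19) = 2.993 K/W
1/R_core = 1/R_stud + 1/R_cav → R_core = 0.01056 K/W
R_outer = 0.015/(0.217×2.19) = 0.03156 K/W
R_total = 0.07836 K/W
Q = ΔT/R_total = 41/0.07836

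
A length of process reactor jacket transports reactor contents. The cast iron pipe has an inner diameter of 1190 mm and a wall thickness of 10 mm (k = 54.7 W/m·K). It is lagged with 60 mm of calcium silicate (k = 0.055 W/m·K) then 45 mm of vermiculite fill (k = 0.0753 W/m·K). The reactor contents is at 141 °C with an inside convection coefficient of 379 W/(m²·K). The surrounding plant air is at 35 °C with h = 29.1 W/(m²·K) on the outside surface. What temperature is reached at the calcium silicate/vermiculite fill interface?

Treating each annulus and film as a series resistance:
R_inner film = 1/(h_i·2πr₁L) = 1/(379×2π×0.595×1) = 7.058×10^-4 K/W
R_cast iron pipe wall = ln(605/595)/(2π×54.7×1) = 4.849×10^-5 K/W
R_calcium silicate = ln(665/605)/(2π×0.055×1) = 0.2736 K/W
R_vermiculite fill = ln(710/665)/(2π×0.0753×1) = 0.1384 K/W
R_outer film = 1/(h_o·2πr_oL) = 1/(29.1×2π×0.71×1) = 0.007703 K/W
R_total = 0.4205 K/W
Q = ΔT/R_total = 106/0.4205
Q = 252 W/m
T_interface = T_inner − Q·ΣR(inner→interface) = 141 − 252×0.2744

T ≈ 71.8 °C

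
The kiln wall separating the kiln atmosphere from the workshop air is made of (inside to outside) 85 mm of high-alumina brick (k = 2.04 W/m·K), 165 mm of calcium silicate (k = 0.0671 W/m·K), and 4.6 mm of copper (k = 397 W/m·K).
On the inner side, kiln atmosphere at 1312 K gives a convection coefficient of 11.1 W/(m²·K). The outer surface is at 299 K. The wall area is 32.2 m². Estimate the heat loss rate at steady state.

Q ≈ 12600 W

Treating each layer as a thermal resistance in series:
R_inner film = 1/(h_i·A) = 1/(11.1×32.2) = 0.002798 K/W
R_high-alumina brick = L/(kA) = 0.085/(2.04×32.2) = 0.001294 K/W
R_calcium silicate = L/(kA) = 0.165/(0.0671×32.2) = 0.07637 K/W
R_copper = L/(kA) = 0.0046/(397×32.2) = 3.598×10^-7 K/W
R_total = 0.08046 K/W
Q = ΔT / R_total = 1013 / 0.08046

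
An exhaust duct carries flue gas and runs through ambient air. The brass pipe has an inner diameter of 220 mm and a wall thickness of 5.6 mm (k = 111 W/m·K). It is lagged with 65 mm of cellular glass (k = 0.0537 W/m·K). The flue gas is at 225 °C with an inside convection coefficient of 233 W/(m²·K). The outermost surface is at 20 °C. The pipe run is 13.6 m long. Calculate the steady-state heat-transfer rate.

Q ≈ 2100 W

Treating each annulus and film as a series resistance:
R_inner film = 1/(h_i·2πr₁L) = 1/(233×2π×0.11×13.6) = 4.566×10^-4 K/W
R_brass pipe wall = ln(115.6/110)/(2π×111×13.6) = 5.235×10^-6 K/W
R_cellular glass = ln(180.6/115.6)/(2π×0.0537×13.6) = 0.09723 K/W
R_total = 0.09769 K/W
Q = ΔT/R_total = 205/0.09769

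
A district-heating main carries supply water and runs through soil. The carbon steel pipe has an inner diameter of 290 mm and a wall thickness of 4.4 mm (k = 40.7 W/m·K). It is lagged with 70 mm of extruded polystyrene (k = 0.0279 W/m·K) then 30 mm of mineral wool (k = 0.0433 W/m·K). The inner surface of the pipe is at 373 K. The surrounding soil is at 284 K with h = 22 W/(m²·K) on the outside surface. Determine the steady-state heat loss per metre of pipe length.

Cylindrical conduction, so R = ln(r₂/r₁)/(2πkL) per layer, in series:
R_carbon steel pipe wall = ln(149.4/145)/(2π×40.7×1) = 1.169×10^-4 K/W
R_extruded polystyrene = ln(219.4/149.4)/(2π×0.0279×1) = 2.192 K/W
R_mineral wool = ln(249.4/219.4)/(2π×0.0433×1) = 0.4711 K/W
R_outer film = 1/(h_o·2πr_oL) = 1/(22×2π×0.2494×1) = 0.02901 K/W
R_total = 2.692 K/W
Q = ΔT/R_total = 89/2.692

q′ ≈ 33.1 W/m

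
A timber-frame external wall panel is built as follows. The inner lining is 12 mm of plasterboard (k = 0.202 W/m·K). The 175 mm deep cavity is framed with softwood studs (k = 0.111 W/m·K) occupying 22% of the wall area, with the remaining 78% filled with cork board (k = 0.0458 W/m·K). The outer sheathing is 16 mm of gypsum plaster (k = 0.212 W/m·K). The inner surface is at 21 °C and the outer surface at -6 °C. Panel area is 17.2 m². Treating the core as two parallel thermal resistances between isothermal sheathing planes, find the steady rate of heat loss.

Q ≈ 153 W

Sheathing layers in series; stud and cavity paths in parallel between them.
R_inner = 0.012/(0.202×17.2) = 0.003454 K/W
R_stud  = 0.175/(0.111×0.22×17.2) = 0.4166 K/W
R_cav   = 0.175/(0.0458×0.78×17.2) = 0.2848 K/W
1/R_core = 1/R_stud + 1/R_cav → R_core = 0.1692 K/W
R_outer = 0.016/(0.212×17.2) = 0.004388 K/W
R_total = 0.177 K/W
Q = ΔT/R_total = 27/0.177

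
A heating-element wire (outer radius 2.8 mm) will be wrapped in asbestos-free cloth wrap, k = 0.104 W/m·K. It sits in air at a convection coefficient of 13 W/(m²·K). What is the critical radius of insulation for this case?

For a cylinder r_cr = k/h = 0.104/13
r_cr = 8 mm; since the bare radius (2.8 mm) is below r_cr, adding a thin layer of insulation will *increase* heat loss.

r_cr ≈ 8 mm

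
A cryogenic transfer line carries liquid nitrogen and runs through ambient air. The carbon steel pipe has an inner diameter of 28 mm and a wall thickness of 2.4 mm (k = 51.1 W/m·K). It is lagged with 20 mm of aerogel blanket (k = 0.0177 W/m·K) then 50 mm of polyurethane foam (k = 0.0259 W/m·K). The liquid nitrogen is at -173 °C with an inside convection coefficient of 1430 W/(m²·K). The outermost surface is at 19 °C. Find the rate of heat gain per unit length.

Cylindrical conduction, so R = ln(r₂/r₁)/(2πkL) per layer, in series:
R_inner film = 1/(h_i·2πr₁L) = 1/(1430×2π×0.014×1) = 0.00795 K/W
R_carbon steel pipe wall = ln(16.4/14)/(2π×51.1×1) = 4.928×10^-4 K/W
R_aerogel blanket = ln(36.4/16.4)/(2π×0.0177×1) = 7.169 K/W
R_polyurethane foam = ln(86.4/36.4)/(2π×0.0259×1) = 5.312 K/W
R_total = 12.49 K/W
Q = ΔT/R_total = 192/12.49

q′ ≈ 15.4 W/m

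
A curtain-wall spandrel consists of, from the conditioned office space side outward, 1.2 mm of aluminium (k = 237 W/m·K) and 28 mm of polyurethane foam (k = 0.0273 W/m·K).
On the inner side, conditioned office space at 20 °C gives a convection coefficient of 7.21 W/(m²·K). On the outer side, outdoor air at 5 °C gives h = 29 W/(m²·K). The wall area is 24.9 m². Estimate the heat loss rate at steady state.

Q ≈ 312 W

Thermal resistances in series:
R_inner film = 1/(h_i·A) = 1/(7.21×24.9) = 0.00557 K/W
R_aluminium = L/(kA) = 0.0012/(237×24.9) = 2.033×10^-7 K/W
R_polyurethane foam = L/(kA) = 0.028/(0.0273×24.9) = 0.04119 K/W
R_outer film = 1/(h_o·A) = 1/(29×24.9) = 0.001385 K/W
R_total = 0.04815 K/W
Q = ΔT / R_total = 15 / 0.04815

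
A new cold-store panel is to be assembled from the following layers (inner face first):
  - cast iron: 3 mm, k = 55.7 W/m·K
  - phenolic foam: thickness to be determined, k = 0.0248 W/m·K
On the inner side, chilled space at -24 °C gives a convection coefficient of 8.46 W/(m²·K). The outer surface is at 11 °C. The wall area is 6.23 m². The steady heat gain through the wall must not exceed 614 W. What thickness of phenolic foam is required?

Thermal resistances in series:
R_inner film = 1/(h_i·A) = 1/(8.46×6.23) = 0.01897 K/W
R_cast iron = L/(kA) = 0.003/(55.7×6.23) = 8.645×10^-6 K/W
Sum of the known resistances R_other = 0.01898 K/W
Required total resistance R_tot = ΔT/Q_allow = 35/614 = 0.057 K/W
R_phenolic foam = R_tot − R_other = 0.03802 K/W
L = R·k·A = 0.03802×0.0248×6.23

L ≈ 5.87 mm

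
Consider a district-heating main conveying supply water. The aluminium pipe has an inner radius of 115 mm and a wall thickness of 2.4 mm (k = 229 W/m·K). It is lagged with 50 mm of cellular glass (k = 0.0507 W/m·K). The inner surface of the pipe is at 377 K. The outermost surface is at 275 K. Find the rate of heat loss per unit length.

q′ ≈ 91.6 W/m

Radial resistances (cylindrical: R_cond = ln(r_o/r_i)/(2πkL), R_conv = 1/(h·2πrL)):
R_aluminium pipe wall = ln(117.4/115)/(2π×229×1) = 1.436×10^-5 K/W
R_cellular glass = ln(167.4/117.4)/(2π×0.0507×1) = 1.114 K/W
R_total = 1.114 K/W
Q = ΔT/R_total = 102/1.114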